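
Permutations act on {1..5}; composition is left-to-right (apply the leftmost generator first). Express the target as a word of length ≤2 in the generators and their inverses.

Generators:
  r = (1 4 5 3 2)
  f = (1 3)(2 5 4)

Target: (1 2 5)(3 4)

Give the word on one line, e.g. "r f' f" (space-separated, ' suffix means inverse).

f' r

  after f': (1 3)(2 4 5)
  after r: (1 2 5)(3 4)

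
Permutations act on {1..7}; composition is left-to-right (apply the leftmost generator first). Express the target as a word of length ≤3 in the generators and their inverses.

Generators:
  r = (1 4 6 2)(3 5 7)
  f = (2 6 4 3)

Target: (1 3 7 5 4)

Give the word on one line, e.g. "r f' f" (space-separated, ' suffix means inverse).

r' f'

  after r': (1 2 6 4)(3 7 5)
  after f': (1 3 7 5 4)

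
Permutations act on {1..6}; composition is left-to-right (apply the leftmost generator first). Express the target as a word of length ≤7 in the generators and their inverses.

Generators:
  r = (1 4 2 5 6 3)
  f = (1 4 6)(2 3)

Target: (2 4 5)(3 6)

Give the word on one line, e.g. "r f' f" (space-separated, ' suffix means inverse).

  after f: (1 4 6)(2 3)
  after f: (1 6 4)
  after f: (2 3)
  after f: (1 4 6)
  after r': (2 4 5)(3 6)

f f f f r'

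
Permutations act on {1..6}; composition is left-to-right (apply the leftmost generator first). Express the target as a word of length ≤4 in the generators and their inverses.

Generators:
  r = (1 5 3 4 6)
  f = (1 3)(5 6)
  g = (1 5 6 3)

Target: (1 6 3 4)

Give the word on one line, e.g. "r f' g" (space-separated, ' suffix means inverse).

g' r' f

  after g': (1 3 6 5)
  after r': (1 5 6)(3 4)
  after f: (1 6 3 4)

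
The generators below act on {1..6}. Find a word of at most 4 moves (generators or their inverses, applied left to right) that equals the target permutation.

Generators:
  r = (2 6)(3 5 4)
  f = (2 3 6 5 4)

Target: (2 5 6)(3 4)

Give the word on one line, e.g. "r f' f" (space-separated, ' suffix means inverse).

  after f: (2 3 6 5 4)
  after r': (2 4 6 3)
  after f': (2 5 6)(3 4)

f r' f'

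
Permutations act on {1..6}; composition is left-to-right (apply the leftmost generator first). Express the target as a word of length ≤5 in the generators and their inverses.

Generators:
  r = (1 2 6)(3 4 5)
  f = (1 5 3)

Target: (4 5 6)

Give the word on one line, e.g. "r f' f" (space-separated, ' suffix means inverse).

r f r'

  after r: (1 2 6)(3 4 5)
  after f: (1 2 6 5)(3 4)
  after r': (4 5 6)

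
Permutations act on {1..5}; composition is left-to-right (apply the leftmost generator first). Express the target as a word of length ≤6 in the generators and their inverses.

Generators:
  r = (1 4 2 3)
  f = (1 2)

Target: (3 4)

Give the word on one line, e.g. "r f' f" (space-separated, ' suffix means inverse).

f' r' f' r f

  after f': (1 2)
  after r': (1 4)(2 3)
  after f': (1 4 2 3)
  after r: (1 2)(3 4)
  after f: (3 4)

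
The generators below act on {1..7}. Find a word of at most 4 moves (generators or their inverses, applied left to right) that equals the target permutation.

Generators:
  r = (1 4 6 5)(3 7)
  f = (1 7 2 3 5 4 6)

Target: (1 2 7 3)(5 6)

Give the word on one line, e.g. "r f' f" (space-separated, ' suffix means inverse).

f' r f' f'

  after f': (1 6 4 5 3 2 7)
  after r: (1 5 7 4)(2 3)
  after f': (1 3 7 5)(4 6)
  after f': (1 2 7 3)(5 6)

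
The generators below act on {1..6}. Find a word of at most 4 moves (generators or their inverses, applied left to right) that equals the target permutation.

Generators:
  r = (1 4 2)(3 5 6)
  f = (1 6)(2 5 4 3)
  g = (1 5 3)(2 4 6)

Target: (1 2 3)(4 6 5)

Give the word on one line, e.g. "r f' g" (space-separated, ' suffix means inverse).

r g'

  after r: (1 4 2)(3 5 6)
  after g': (1 2 3)(4 6 5)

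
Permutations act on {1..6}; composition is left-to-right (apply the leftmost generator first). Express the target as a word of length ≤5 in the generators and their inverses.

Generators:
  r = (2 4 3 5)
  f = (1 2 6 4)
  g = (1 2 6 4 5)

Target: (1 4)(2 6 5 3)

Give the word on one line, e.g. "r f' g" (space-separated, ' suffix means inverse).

f' r' f' f'

  after f': (1 4 6 2)
  after r': (1 2)(3 4 6 5)
  after f': (2 4)(3 6 5)
  after f': (1 4)(2 6 5 3)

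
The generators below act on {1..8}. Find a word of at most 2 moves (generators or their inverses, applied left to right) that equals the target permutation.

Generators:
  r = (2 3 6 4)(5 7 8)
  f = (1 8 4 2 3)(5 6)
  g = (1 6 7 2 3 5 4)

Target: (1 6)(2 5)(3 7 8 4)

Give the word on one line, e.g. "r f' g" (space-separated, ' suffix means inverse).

r g

  after r: (2 3 6 4)(5 7 8)
  after g: (1 6)(2 5)(3 7 8 4)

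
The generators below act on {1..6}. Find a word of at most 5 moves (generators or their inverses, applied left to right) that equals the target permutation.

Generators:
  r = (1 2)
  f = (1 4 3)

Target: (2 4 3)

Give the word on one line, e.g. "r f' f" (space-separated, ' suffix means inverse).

r' f r

  after r': (1 2)
  after f: (1 2 4 3)
  after r: (2 4 3)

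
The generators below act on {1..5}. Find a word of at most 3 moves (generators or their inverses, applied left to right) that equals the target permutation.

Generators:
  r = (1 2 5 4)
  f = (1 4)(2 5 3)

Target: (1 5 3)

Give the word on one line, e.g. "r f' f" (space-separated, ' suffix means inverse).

f r'

  after f: (1 4)(2 5 3)
  after r': (1 5 3)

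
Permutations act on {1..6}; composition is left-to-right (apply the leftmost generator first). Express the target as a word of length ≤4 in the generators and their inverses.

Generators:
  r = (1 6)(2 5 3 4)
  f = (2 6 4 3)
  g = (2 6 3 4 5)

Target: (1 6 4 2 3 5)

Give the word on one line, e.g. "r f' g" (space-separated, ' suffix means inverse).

g f r'

  after g: (2 6 3 4 5)
  after f: (2 4 5 6)
  after r': (1 6 4 2 3 5)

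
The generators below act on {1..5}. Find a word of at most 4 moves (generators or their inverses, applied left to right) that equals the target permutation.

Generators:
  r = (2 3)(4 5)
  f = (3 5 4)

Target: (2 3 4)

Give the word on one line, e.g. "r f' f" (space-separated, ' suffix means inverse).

f r

  after f: (3 5 4)
  after r: (2 3 4)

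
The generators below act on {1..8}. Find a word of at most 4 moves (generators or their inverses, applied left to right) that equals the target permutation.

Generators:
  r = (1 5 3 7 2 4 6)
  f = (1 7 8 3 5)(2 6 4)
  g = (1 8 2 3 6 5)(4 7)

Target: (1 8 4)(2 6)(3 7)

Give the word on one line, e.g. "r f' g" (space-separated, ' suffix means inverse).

  after f: (1 7 8 3 5)(2 6 4)
  after g': (1 4 8 2 3 6 7)
  after r': (1 2 5)(3 4 8 7 6)
  after g': (1 8 4)(2 6)(3 7)

f g' r' g'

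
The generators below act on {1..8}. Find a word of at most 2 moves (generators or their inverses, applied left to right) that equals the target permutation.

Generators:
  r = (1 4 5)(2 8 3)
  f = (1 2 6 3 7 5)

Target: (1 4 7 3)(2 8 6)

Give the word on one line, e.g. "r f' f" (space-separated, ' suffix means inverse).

  after r: (1 4 5)(2 8 3)
  after f': (1 4 7 3)(2 8 6)

r f'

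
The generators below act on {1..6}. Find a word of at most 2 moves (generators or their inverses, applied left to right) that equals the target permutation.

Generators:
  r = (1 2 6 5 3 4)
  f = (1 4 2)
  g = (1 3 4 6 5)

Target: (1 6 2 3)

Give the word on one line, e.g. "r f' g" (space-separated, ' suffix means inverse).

  after r': (1 4 3 5 6 2)
  after g: (1 6 2 3)

r' g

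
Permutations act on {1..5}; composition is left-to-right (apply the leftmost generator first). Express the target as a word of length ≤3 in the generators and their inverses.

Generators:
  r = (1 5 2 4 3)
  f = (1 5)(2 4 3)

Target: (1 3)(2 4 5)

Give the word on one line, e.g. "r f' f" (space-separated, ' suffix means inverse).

  after r: (1 5 2 4 3)
  after f: (2 3 5 4)
  after r': (1 3)(2 4 5)

r f r'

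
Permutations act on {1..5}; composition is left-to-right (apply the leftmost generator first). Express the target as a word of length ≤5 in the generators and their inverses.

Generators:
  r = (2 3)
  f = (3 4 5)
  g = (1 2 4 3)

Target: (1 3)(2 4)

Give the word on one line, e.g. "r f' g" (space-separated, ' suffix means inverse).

g f f f r'

  after g: (1 2 4 3)
  after f: (1 2 5 3)
  after f: (1 2 3)(4 5)
  after f: (1 2 4 3)
  after r': (1 3)(2 4)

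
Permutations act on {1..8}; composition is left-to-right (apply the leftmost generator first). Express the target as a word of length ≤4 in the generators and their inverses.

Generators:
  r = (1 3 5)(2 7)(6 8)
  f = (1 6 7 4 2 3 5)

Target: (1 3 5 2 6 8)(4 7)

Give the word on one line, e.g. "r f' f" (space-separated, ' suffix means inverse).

  after r': (1 5 3)(2 7)(6 8)
  after f': (1 3 5 2 6 8)(4 7)

r' f'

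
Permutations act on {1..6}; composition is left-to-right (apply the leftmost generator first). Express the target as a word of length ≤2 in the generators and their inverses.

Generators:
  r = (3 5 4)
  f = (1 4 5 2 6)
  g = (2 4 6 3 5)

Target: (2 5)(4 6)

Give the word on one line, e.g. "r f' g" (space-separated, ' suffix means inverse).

g r'

  after g: (2 4 6 3 5)
  after r': (2 5)(4 6)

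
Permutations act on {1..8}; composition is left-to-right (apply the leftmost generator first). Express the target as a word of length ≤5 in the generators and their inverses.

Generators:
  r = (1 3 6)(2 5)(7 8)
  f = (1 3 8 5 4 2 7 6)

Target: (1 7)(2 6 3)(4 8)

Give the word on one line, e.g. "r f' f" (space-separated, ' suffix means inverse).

f f r' r' r'

  after f: (1 3 8 5 4 2 7 6)
  after f: (1 8 4 7)(2 6 3 5)
  after r': (1 7 6)(2 3)(4 8)
  after r': (1 8 4 7 3 5 2)
  after r': (1 7)(2 6 3)(4 8)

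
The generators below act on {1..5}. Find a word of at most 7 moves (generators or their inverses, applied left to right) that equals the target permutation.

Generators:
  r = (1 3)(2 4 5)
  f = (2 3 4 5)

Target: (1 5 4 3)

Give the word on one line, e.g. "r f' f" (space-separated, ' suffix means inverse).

r' f' r' r' f

  after r': (1 3)(2 5 4)
  after f': (1 2 4 5 3)
  after r': (1 5)
  after r': (1 4 2 5 3)
  after f: (1 5 4 3)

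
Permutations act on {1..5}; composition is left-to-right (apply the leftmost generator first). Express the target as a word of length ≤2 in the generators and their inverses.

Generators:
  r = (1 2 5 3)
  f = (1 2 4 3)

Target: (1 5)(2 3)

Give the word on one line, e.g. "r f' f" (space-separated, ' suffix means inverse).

  after r': (1 3 5 2)
  after r': (1 5)(2 3)

r' r'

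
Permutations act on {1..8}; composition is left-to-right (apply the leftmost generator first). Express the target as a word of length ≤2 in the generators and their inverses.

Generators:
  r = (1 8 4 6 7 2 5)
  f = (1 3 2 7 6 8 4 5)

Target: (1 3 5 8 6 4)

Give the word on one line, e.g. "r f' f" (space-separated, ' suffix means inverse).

f r

  after f: (1 3 2 7 6 8 4 5)
  after r: (1 3 5 8 6 4)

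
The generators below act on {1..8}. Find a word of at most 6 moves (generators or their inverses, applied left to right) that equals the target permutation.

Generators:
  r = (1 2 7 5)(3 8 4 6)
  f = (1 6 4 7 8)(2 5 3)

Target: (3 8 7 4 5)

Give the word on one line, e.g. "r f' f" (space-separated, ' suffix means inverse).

  after r: (1 2 7 5)(3 8 4 6)
  after r: (1 7)(2 5)(3 4)(6 8)
  after f: (1 8 4 2 3 7 6)
  after f: (3 8 7 4 5)

r r f f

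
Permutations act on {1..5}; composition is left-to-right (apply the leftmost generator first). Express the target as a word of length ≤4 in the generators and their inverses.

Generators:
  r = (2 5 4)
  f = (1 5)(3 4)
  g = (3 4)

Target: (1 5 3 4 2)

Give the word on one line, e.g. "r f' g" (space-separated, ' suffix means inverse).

  after r: (2 5 4)
  after f: (1 5 3 4 2)

r f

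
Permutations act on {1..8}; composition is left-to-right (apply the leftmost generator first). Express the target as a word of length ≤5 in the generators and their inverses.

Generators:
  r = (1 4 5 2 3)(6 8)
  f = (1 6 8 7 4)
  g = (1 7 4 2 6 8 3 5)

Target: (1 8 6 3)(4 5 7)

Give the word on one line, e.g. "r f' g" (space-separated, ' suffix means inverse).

  after g: (1 7 4 2 6 8 3 5)
  after f': (1 8 3 5 4 2)
  after g': (1 6 2 5 7)
  after r: (1 8 6 3)(4 5 7)

g f' g' r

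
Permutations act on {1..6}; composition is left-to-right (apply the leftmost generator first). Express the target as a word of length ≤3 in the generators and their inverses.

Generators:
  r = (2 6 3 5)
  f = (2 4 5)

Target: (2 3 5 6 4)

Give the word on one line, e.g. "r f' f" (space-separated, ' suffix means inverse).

  after r': (2 5 3 6)
  after r': (2 3)(5 6)
  after f': (2 3 5 6 4)

r' r' f'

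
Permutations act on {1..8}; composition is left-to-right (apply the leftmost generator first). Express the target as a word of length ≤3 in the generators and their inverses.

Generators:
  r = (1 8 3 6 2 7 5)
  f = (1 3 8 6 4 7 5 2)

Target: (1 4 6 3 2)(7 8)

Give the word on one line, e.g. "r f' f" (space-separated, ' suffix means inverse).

r' r' f'

  after r': (1 5 7 2 6 3 8)
  after r': (1 7 6 8 5 2 3)
  after f': (1 4 6 3 2)(7 8)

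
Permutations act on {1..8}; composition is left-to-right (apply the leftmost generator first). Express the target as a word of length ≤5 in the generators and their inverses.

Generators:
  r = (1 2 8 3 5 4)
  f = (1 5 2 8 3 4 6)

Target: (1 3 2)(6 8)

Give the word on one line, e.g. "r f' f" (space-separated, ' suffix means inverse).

  after f: (1 5 2 8 3 4 6)
  after f: (1 2 3 6 5 8 4)
  after f: (1 8 6 2 4 5 3)
  after r: (1 3 2)(6 8)

f f f r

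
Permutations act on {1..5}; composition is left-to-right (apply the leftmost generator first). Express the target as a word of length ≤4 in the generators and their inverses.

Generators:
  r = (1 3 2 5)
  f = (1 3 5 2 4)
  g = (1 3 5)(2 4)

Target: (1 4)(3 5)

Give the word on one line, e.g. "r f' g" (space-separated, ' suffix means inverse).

  after r: (1 3 2 5)
  after f: (1 5 3 4)
  after g: (2 4 3)
  after f': (1 4)(3 5)

r f g f'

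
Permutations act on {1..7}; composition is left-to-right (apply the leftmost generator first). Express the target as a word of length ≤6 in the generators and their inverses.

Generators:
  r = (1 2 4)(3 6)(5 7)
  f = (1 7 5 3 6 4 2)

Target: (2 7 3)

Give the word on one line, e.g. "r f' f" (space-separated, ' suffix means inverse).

  after f: (1 7 5 3 6 4 2)
  after f: (1 5 6 2 7 3 4)
  after r: (1 7 6 4 2 5 3)
  after f': (2 7 3)

f f r f'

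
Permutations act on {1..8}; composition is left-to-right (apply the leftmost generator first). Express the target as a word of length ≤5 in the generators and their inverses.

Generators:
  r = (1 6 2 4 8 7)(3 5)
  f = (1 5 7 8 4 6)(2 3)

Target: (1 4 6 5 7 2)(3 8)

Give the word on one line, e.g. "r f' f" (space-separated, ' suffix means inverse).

r' f' r f' r

  after r': (1 7 8 4 2 6)(3 5)
  after f': (1 5 2 4 3)
  after r: (1 3 6 2 8 7)(4 5)
  after f': (1 2 7 6 3 4)(5 8)
  after r: (1 4 6 5 7 2)(3 8)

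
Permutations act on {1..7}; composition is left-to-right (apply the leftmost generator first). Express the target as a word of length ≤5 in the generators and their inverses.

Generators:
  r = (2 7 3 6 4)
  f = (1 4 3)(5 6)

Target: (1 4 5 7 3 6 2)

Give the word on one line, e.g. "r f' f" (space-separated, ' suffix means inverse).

r f r' r' f'

  after r: (2 7 3 6 4)
  after f: (1 4 2 7)(3 5 6)
  after r': (1 6 7)(3 5)
  after r': (1 3 5 7)(2 4 6)
  after f': (1 4 5 7 3 6 2)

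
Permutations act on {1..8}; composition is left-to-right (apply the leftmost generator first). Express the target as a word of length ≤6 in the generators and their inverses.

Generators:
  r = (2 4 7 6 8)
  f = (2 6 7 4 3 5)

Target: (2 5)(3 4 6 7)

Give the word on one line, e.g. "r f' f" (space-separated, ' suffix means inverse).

r' r' f' f' r'

  after r': (2 8 6 7 4)
  after r': (2 6 4 8 7)
  after f': (3 4 8 6 7 5)
  after f': (2 5 4 8)(3 7)
  after r': (2 5)(3 4 6 7)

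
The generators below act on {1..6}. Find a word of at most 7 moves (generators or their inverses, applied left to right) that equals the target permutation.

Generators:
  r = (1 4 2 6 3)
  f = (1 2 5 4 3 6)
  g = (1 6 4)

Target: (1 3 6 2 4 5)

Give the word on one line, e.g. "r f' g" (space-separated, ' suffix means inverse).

  after r: (1 4 2 6 3)
  after g: (2 4)(3 6)
  after g: (1 6 3 4 2)
  after f: (4 5)
  after r': (1 3 6 2 4 5)

r g g f r'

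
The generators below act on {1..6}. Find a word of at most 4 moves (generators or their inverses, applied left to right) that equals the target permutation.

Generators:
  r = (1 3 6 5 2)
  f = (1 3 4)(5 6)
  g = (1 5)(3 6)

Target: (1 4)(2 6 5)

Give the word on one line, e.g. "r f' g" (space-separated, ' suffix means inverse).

  after f': (1 4 3)(5 6)
  after r: (1 4 6 2)
  after r: (1 4 5 2 3 6)
  after g': (1 4)(2 6 5)

f' r r g'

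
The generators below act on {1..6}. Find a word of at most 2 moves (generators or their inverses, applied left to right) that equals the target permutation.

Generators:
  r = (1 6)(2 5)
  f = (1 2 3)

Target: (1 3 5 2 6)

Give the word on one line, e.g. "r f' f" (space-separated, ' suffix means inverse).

f' r

  after f': (1 3 2)
  after r: (1 3 5 2 6)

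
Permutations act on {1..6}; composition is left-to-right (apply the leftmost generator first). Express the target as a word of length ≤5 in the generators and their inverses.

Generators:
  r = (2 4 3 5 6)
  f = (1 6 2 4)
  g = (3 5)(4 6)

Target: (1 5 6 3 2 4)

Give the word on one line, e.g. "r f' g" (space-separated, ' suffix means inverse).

  after r': (2 6 5 3 4)
  after f: (1 6 5 3)
  after r': (1 5 4 2 6 3)
  after f': (1 5 2)(3 4 6)
  after f': (1 5 6 3 2 4)

r' f r' f' f'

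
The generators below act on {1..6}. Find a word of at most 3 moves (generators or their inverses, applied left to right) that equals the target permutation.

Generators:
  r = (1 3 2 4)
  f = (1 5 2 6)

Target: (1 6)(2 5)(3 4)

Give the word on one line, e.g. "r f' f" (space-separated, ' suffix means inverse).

  after f': (1 6 2 5)
  after r': (1 6 3)(2 5 4)
  after r': (1 6)(2 5)(3 4)

f' r' r'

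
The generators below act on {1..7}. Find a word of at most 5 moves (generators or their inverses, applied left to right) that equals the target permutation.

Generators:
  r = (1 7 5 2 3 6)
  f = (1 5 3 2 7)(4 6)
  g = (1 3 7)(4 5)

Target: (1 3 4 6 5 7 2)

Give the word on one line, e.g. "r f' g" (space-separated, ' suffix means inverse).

g g f g

  after g: (1 3 7)(4 5)
  after g: (1 7 3)
  after f: (2 7)(3 5)(4 6)
  after g: (1 3 4 6 5 7 2)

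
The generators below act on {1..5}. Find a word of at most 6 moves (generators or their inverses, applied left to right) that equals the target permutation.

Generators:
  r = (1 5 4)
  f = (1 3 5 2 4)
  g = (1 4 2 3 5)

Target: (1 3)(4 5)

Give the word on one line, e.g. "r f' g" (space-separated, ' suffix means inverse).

  after f: (1 3 5 2 4)
  after r: (1 3 4 5 2)
  after g': (1 2 5 4 3)
  after r: (1 2 4 3 5)
  after g: (1 3)(4 5)

f r g' r g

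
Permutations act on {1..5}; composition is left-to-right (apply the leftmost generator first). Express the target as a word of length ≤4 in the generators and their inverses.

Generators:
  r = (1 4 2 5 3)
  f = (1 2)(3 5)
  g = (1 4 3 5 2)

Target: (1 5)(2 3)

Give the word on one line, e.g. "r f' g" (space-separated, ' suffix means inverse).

g' f f r

  after g': (1 2 5 3 4)
  after f: (2 3 4)
  after f: (1 2 5 3 4)
  after r: (1 5)(2 3)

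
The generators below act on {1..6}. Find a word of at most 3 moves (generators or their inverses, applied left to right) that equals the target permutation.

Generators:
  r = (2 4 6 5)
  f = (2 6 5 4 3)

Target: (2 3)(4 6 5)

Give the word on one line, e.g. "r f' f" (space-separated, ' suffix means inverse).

  after f': (2 3 4 5 6)
  after r': (2 3)(4 6 5)

f' r'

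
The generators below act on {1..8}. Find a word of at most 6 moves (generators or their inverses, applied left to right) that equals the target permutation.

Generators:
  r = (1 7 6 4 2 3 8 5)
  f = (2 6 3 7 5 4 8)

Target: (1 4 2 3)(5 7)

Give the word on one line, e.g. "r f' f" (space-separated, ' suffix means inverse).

  after r: (1 7 6 4 2 3 8 5)
  after f': (1 3 4 8 7 2 6 5)
  after f': (1 6 7 8 3 5)
  after r: (1 4 2 3)(5 7)

r f' f' r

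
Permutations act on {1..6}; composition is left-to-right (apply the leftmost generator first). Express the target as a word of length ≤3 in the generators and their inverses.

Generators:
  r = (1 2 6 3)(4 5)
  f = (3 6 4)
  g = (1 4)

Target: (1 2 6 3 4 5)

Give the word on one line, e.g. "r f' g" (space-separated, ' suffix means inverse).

  after r: (1 2 6 3)(4 5)
  after g: (1 2 6 3 4 5)

r g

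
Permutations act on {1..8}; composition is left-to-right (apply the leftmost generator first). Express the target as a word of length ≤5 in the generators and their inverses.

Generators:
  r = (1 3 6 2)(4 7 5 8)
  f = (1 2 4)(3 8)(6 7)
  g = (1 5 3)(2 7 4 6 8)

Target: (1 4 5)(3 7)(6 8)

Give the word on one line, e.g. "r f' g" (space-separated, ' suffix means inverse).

  after g': (1 3 5)(2 8 6 4 7)
  after r': (2 5)(3 7 6 8)
  after f': (1 4 2 5)(3 6)
  after r: (1 7 5 3 2 8 4)
  after g: (1 4 5)(3 7)(6 8)

g' r' f' r g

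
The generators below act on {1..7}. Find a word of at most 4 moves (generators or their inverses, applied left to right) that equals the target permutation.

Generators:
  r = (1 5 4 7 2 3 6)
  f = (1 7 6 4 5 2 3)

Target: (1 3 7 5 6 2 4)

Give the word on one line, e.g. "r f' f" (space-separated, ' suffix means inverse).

r' r'

  after r': (1 6 3 2 7 4 5)
  after r': (1 3 7 5 6 2 4)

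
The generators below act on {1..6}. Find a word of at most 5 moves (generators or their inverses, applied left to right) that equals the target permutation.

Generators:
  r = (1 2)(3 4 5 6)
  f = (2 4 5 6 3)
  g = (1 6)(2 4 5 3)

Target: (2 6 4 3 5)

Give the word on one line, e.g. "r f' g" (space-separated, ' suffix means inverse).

f f f

  after f: (2 4 5 6 3)
  after f: (2 5 3 4 6)
  after f: (2 6 4 3 5)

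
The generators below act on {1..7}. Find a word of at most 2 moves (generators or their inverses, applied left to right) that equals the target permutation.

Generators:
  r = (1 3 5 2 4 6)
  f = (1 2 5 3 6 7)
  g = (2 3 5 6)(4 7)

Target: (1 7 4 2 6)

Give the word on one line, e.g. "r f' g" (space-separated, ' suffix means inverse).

f' r'

  after f': (1 7 6 3 5 2)
  after r': (1 7 4 2 6)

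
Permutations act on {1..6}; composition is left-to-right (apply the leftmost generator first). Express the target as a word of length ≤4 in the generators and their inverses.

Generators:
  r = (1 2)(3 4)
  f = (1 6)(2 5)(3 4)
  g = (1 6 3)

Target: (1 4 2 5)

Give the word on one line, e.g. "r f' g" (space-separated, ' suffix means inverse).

f g r'

  after f: (1 6)(2 5)(3 4)
  after g: (1 3 4)(2 5)
  after r': (1 4 2 5)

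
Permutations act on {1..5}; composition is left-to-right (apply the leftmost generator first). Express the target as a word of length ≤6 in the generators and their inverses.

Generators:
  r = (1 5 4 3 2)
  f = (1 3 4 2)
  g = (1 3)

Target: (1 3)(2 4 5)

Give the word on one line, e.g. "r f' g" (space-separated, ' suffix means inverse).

r g r g f'

  after r: (1 5 4 3 2)
  after g: (1 5 4)(2 3)
  after r: (1 4 5 3)
  after g: (1 4 5)
  after f': (1 3)(2 4 5)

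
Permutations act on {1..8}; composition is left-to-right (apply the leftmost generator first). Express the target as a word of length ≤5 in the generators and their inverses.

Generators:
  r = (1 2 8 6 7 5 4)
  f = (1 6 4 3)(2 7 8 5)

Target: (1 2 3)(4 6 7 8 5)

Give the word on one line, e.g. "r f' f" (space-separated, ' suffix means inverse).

  after f: (1 6 4 3)(2 7 8 5)
  after r': (1 8 7 2 6 5)(3 4)
  after f': (1 7 5 3 6 8 2)
  after f': (1 2 3)(4 6 7 8 5)

f r' f' f'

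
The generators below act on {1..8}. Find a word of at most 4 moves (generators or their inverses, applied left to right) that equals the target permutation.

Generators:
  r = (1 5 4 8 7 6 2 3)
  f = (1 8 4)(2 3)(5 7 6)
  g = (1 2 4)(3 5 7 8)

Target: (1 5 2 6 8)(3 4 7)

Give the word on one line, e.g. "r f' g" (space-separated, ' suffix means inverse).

r' g

  after r': (1 3 2 6 7 8 4 5)
  after g: (1 5 2 6 8)(3 4 7)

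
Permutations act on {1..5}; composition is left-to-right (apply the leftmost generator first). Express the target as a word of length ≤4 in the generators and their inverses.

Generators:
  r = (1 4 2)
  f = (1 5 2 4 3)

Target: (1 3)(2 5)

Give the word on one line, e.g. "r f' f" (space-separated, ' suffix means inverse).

r f

  after r: (1 4 2)
  after f: (1 3)(2 5)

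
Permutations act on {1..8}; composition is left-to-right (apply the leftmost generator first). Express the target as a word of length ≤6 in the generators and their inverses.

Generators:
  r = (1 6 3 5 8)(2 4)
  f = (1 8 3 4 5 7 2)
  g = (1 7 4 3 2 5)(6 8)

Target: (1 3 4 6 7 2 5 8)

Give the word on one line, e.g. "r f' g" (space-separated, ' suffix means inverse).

  after g': (1 5 2 3 4 7)(6 8)
  after g': (1 2 4)(3 7 5)
  after r': (1 4 8 5 6)(3 7)
  after g: (1 3 4 6 7 2 5 8)

g' g' r' g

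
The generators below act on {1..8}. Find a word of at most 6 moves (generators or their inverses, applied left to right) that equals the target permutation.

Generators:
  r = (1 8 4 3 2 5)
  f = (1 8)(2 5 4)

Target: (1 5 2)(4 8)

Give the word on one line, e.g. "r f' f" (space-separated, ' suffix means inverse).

  after f: (1 8)(2 5 4)
  after r': (3 4)(5 8)
  after f': (1 8 2 4 3 5)
  after r': (2 8 3)
  after r': (1 5 2)(4 8)

f r' f' r' r'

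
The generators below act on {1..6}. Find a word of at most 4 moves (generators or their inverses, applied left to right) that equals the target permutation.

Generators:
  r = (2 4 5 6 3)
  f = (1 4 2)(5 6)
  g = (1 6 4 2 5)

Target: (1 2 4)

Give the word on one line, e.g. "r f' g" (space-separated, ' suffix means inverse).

f f

  after f: (1 4 2)(5 6)
  after f: (1 2 4)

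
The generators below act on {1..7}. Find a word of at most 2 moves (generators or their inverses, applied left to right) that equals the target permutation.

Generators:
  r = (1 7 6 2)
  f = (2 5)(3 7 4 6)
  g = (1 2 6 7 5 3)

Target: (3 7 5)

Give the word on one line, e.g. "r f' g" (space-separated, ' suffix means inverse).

g r

  after g: (1 2 6 7 5 3)
  after r: (3 7 5)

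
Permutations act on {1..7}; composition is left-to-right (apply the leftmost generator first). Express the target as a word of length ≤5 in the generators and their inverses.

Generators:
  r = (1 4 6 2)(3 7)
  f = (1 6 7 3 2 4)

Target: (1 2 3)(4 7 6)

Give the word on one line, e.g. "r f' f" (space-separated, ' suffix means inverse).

r f f r

  after r: (1 4 6 2)(3 7)
  after f: (2 6 4 7)
  after f: (1 6)(2 7 4 3)
  after r: (1 2 3)(4 7 6)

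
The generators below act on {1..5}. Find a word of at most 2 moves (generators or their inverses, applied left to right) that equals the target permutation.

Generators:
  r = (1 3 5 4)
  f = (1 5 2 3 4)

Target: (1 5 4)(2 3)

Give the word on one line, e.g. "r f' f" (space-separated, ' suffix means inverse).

f' r'

  after f': (1 4 3 2 5)
  after r': (1 5 4)(2 3)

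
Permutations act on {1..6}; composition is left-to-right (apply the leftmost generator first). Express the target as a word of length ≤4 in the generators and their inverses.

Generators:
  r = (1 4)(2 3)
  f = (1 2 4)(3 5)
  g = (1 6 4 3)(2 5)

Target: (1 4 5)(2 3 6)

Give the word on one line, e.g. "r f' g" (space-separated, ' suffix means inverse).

g r' g' r

  after g: (1 6 4 3)(2 5)
  after r': (1 6)(2 5 3 4)
  after g': (3 6)(4 5)
  after r: (1 4 5)(2 3 6)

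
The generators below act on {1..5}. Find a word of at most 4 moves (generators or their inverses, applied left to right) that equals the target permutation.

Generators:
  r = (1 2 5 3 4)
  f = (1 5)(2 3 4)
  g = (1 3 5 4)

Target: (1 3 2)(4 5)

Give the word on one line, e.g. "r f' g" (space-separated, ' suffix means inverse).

f f g

  after f: (1 5)(2 3 4)
  after f: (2 4 3)
  after g: (1 3 2)(4 5)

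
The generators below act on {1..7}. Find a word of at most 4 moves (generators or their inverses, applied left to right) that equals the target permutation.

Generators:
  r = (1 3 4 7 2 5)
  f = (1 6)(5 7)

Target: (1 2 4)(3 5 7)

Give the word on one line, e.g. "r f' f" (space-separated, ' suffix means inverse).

r r r r

  after r: (1 3 4 7 2 5)
  after r: (1 4 2)(3 7 5)
  after r: (1 7)(2 3)(4 5)
  after r: (1 2 4)(3 5 7)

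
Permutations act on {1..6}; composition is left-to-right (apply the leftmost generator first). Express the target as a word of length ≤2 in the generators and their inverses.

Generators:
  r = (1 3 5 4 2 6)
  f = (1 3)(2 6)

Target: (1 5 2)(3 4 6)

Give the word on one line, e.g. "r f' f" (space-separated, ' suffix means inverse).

r r

  after r: (1 3 5 4 2 6)
  after r: (1 5 2)(3 4 6)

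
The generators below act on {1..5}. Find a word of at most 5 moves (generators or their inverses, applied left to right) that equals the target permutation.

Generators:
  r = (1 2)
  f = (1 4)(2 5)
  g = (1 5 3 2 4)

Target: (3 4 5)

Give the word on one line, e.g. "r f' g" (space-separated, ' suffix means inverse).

r g r f

  after r: (1 2)
  after g: (1 4)(2 5 3)
  after r: (1 4 2 5 3)
  after f: (3 4 5)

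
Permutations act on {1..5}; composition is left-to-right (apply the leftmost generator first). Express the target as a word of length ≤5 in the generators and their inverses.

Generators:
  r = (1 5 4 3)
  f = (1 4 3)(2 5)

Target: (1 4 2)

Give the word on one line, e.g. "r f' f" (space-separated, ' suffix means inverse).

f r r f

  after f: (1 4 3)(2 5)
  after r: (1 3 5 2 4)
  after r: (2 3 4 5)
  after f: (1 4 2)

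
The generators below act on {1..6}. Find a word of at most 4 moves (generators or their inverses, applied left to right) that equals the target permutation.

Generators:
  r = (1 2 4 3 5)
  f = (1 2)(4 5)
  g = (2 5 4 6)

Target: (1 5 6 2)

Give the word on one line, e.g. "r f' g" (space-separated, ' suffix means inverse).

f g

  after f: (1 2)(4 5)
  after g: (1 5 6 2)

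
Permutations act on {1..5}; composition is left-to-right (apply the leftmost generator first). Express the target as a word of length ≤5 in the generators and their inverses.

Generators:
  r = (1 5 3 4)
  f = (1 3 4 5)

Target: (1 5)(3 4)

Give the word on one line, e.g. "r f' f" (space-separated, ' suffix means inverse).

r' r' f f

  after r': (1 4 3 5)
  after r': (1 3)(4 5)
  after f: (1 4)
  after f: (1 5)(3 4)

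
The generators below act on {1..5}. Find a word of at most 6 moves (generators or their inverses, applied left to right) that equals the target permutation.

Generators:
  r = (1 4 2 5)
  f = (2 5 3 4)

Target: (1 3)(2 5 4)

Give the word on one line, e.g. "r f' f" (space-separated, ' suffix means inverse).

  after r': (1 5 2 4)
  after r': (1 2)(4 5)
  after r': (1 4 2 5)
  after f': (1 3 5)
  after r: (1 3)(2 5 4)

r' r' r' f' r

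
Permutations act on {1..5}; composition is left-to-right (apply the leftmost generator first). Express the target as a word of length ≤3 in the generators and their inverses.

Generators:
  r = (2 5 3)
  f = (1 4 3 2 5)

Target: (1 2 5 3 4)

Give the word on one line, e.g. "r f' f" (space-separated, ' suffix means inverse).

  after f': (1 5 2 3 4)
  after r: (1 3 4)
  after r: (1 2 5 3 4)

f' r r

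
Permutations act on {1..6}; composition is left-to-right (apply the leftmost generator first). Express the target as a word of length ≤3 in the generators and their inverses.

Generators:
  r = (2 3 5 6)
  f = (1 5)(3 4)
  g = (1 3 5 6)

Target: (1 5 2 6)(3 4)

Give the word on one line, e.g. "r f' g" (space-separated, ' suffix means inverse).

  after f: (1 5)(3 4)
  after g: (1 6)(3 4 5)
  after r': (1 5 2 6)(3 4)

f g r'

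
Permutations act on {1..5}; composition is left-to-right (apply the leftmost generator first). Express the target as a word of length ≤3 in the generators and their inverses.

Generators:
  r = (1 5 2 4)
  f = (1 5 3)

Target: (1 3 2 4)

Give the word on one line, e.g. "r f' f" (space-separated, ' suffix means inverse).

  after f': (1 3 5)
  after r: (1 3 2 4)

f' r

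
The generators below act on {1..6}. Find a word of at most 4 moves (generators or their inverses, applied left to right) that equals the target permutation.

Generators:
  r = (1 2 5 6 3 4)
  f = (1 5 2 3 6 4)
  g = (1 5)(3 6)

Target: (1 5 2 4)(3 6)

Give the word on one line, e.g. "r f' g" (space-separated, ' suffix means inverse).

r g f'

  after r: (1 2 5 6 3 4)
  after g: (1 2)(3 4 5)
  after f': (1 5 2 4)(3 6)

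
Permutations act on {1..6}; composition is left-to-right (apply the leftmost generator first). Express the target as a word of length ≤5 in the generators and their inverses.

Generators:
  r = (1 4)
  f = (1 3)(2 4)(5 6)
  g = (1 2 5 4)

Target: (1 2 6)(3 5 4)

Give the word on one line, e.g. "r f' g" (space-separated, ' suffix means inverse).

g f g' g'

  after g: (1 2 5 4)
  after f: (1 4 3)(2 6 5)
  after g': (1 5)(2 6)(3 4)
  after g': (1 2 6)(3 5 4)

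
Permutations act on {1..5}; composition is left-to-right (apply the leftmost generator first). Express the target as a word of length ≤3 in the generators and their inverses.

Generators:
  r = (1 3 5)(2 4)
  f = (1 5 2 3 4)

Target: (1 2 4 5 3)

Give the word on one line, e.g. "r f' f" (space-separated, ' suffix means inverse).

  after f': (1 4 3 2 5)
  after f': (1 3 5 4 2)
  after f': (1 2 4 5 3)

f' f' f'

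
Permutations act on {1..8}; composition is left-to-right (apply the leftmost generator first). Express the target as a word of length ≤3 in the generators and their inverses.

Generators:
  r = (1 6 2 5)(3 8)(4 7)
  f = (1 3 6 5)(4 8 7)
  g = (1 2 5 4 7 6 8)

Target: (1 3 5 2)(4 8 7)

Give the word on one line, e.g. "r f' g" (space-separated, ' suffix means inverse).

f r' r'

  after f: (1 3 6 5)(4 8 7)
  after r': (1 8 4 3)(2 6)
  after r': (1 3 5 2)(4 8 7)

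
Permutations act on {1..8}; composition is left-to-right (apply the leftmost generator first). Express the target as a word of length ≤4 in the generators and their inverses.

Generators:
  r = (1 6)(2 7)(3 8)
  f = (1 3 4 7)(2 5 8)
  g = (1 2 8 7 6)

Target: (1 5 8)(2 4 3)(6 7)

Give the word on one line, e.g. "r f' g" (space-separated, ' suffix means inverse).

  after g: (1 2 8 7 6)
  after g: (1 8 6 2 7)
  after f': (1 5 2 4 3)(6 8)
  after g: (1 5 8)(2 4 3)(6 7)

g g f' g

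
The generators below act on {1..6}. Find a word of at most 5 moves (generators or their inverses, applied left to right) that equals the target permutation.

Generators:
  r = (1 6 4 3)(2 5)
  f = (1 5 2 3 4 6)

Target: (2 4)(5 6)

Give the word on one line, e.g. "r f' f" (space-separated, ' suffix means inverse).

r f' f' r

  after r: (1 6 4 3)(2 5)
  after f': (1 4 2)(3 6)
  after f': (1 3 4 5)(2 6)
  after r: (2 4)(5 6)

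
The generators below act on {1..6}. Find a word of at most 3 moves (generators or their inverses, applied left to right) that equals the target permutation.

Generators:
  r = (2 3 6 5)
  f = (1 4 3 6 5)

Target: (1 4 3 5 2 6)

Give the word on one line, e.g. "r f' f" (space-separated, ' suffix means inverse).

  after r: (2 3 6 5)
  after f: (1 4 3 5 2 6)

r f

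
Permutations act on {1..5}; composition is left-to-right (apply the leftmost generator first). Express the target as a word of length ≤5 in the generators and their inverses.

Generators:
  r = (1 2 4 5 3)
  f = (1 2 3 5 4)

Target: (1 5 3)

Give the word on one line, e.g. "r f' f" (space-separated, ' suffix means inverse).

  after f: (1 2 3 5 4)
  after r: (1 4 2)
  after r: (1 5 3)

f r r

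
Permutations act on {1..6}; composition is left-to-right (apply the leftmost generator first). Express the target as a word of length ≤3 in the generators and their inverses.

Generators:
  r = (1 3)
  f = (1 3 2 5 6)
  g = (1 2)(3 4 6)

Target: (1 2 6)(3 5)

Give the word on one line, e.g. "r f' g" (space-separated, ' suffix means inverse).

f f r'

  after f: (1 3 2 5 6)
  after f: (1 2 6 3 5)
  after r': (1 2 6)(3 5)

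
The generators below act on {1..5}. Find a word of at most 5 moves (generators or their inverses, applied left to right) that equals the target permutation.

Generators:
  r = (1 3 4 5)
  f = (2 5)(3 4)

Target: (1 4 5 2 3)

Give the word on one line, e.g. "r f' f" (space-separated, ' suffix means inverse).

f r' r'

  after f: (2 5)(3 4)
  after r': (1 5 2 4)
  after r': (1 4 5 2 3)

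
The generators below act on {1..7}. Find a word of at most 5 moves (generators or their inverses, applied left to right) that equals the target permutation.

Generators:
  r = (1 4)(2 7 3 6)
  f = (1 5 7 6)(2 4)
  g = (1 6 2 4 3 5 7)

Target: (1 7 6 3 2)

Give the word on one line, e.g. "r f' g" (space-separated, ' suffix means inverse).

  after r: (1 4)(2 7 3 6)
  after g: (1 3 2)(4 6)(5 7)
  after g: (1 5)(2 6 3 4)
  after f: (1 7 6 3 2)

r g g f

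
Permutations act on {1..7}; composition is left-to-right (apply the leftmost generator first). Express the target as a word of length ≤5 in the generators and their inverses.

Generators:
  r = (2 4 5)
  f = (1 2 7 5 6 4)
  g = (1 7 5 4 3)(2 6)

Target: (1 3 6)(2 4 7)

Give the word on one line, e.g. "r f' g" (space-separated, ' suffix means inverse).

g' f' r'

  after g': (1 3 4 5 7)(2 6)
  after f': (1 3 6)(2 5)(4 7)
  after r': (1 3 6)(2 4 7)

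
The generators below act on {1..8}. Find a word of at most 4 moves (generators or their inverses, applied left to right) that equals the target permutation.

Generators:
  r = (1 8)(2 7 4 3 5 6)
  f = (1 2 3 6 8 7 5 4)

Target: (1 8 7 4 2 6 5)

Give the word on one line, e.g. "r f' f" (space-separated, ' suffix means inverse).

f' r' f'

  after f': (1 4 5 7 8 6 3 2)
  after r': (1 7)(2 8 5)(3 6 4)
  after f': (1 8 7 4 2 6 5)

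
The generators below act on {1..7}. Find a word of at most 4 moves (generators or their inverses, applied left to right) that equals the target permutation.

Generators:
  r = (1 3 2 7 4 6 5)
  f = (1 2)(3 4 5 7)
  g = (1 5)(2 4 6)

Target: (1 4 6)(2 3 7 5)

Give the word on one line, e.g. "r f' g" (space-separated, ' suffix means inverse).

g f'

  after g: (1 5)(2 4 6)
  after f': (1 4 6)(2 3 7 5)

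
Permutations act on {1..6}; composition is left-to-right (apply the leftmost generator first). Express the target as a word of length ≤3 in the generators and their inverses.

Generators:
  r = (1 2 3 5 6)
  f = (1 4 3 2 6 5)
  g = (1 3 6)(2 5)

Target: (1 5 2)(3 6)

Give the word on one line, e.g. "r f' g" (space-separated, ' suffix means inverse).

  after r': (1 6 5 3 2)
  after g': (1 3 5)(2 6)
  after r: (1 5 2)(3 6)

r' g' r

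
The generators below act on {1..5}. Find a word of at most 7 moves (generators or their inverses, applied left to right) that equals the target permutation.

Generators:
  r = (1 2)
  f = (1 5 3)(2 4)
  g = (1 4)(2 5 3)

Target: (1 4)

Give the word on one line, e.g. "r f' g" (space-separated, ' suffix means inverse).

  after f': (1 3 5)(2 4)
  after g: (1 2)(4 5)
  after f': (1 4)(2 3 5)
  after g': (2 5 3)
  after g': (1 4)

f' g f' g' g'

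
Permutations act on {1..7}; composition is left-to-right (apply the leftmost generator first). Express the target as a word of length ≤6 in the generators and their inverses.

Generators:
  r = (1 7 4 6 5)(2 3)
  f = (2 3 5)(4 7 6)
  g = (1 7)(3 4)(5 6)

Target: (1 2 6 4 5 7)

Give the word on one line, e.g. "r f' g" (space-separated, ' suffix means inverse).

g r g' f'

  after g: (1 7)(3 4)(5 6)
  after r: (1 4 2 3 6)
  after g': (1 3 5 6 7)(2 4)
  after f': (1 2 6 4 5 7)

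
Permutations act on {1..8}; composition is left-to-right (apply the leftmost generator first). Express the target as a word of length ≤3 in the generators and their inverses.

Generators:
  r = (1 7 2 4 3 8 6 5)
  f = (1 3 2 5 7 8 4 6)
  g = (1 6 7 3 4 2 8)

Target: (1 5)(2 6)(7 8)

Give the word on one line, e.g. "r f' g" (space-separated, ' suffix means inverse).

  after r': (1 5 6 8 3 4 2 7)
  after g': (1 5)(2 6)(7 8)

r' g'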